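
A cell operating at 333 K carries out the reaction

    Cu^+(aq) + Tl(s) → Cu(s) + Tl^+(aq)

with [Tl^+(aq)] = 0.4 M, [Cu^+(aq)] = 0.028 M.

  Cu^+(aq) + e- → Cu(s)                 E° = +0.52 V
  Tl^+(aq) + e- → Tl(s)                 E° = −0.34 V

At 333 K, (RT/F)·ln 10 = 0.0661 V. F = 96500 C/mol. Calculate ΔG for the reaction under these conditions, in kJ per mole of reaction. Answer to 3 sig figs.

−75.6 kJ/mol

E°cell = +0.52 − (−0.34) = +0.86 V; the balanced reaction transfers n = 1 electron.
Here Q = [Tl^+(aq)] / [Cu^+(aq)] = 14.3 (log Q = 1.155), giving E = +0.86 − (0.0661/1)·(1.155) = +0.7837 V.
Finally ΔG = −nFE = −(1)(96500 C/mol)(+0.7837 V) = −75.6 kJ/mol.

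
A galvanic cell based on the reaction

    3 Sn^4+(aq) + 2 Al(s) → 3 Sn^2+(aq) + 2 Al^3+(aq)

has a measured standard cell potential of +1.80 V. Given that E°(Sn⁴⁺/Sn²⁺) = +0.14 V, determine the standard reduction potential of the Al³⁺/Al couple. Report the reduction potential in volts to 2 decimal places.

−1.66 V

In the reaction as written the Sn⁴⁺/Sn²⁺ couple is reduced (cathode) and Al³⁺/Al is oxidized (anode), so E°cell = E°(Sn⁴⁺/Sn²⁺) − E°(Al³⁺/Al).
E°(Al³⁺/Al) = E°(cathode) − E°cell = +0.14 − (+1.80) = −1.66 V.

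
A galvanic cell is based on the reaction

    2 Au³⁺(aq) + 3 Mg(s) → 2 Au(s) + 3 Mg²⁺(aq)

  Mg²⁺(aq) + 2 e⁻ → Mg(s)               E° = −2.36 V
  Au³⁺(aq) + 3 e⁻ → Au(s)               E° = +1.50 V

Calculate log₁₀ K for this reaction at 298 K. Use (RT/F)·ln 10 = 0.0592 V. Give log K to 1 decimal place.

log K = 391.2

The Au³⁺/Au couple is reduced (cathode); E°cell = +1.50 − (−2.36) = +3.86 V with n = 6.
At equilibrium E = 0, so log K = nE°cell / 0.0592 = (6)(+3.86) / 0.0592 = 391.2.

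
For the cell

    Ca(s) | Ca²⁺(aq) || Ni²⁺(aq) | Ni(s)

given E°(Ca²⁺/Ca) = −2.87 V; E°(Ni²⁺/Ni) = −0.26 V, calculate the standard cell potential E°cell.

+2.61 V

By convention the left-hand electrode in cell notation is the anode (oxidation) and the right-hand electrode is the cathode (reduction).
E°cell = E°(right) − E°(left) = −0.26 − (−2.87) = +2.61 V.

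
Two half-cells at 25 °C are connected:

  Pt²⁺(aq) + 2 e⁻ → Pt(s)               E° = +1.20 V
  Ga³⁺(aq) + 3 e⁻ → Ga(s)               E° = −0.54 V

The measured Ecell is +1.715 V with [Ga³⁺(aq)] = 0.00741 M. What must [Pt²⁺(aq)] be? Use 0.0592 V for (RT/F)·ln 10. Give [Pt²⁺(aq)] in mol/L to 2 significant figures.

0.0054 M

The Pt²⁺/Pt couple has the larger reduction potential, so it is the cathode: E°cell = +1.20 − (−0.54) = +1.74 V and n = 6.
Rearranging E = E° − (0.0592/n)·log Q gives log Q = 6(+1.74 − (+1.715))/0.0592 = 2.534.
Balancing electrons gives 3 Pt²⁺(aq) + 2 Ga(s) → 3 Pt(s) + 2 Ga³⁺(aq); thus Q = [Ga³⁺(aq)]^2 / [Pt²⁺(aq)]^3.
Isolating [Pt²⁺(aq)] in Q = 10^{2.534} yields log [Pt²⁺(aq)] = −2.265, i.e. 0.0054 M.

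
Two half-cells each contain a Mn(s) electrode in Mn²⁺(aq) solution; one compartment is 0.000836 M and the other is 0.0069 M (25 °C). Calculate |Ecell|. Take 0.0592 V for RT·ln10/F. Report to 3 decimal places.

0.027 V

For a concentration cell E°cell = 0, since both electrodes use the same couple.
The compartment with the higher Mn²⁺(aq) concentration (0.0069 M) acts as the cathode; ions are reduced there and produced at the dilute (0.000836 M) anode.
With n = 2, Ecell = −(0.0592/2)·log([dilute]/[conc]) = −(0.0592/2)·log(0.000836/0.0069) = +0.027 V.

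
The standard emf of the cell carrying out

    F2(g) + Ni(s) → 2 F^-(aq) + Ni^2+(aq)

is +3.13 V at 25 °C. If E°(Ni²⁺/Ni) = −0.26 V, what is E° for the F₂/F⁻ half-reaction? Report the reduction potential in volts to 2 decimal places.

In the reaction as written the F₂/F⁻ couple is reduced (cathode) and Ni²⁺/Ni is oxidized (anode), so E°cell = E°(F₂/F⁻) − E°(Ni²⁺/Ni).
E°(F₂/F⁻) = E°cell + E°(anode) = +3.13 + (−0.26) = +2.87 V.

+2.87 V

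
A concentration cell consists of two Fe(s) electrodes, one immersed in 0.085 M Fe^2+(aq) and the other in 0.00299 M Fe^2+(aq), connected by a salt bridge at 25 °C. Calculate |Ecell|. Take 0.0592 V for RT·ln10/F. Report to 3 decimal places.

0.043 V

For a concentration cell E°cell = 0, since both electrodes use the same couple.
The compartment with the higher Fe^2+(aq) concentration (0.085 M) acts as the cathode; ions are reduced there and produced at the dilute (0.00299 M) anode.
With n = 2, Ecell = −(0.0592/2)·log([dilute]/[conc]) = −(0.0592/2)·log(0.00299/0.085) = +0.043 V.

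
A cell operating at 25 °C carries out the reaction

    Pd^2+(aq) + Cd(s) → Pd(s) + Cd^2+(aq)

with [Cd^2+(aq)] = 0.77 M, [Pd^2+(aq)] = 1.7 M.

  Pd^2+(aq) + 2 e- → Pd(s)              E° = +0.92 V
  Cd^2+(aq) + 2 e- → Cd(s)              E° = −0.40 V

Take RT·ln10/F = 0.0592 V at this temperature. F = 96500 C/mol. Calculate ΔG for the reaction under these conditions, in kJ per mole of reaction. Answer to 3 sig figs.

E°cell = +0.92 − (−0.40) = +1.32 V; the balanced reaction transfers n = 2 electrons.
Here Q = [Cd^2+(aq)] / [Pd^2+(aq)] = 0.453 (log Q = −0.344), giving E = +1.32 − (0.0592/2)·(−0.344) = +1.3302 V.
Then ΔG = −nFE = −2 × 96500 × +1.3302 J/mol = −257 kJ/mol.

−257 kJ/mol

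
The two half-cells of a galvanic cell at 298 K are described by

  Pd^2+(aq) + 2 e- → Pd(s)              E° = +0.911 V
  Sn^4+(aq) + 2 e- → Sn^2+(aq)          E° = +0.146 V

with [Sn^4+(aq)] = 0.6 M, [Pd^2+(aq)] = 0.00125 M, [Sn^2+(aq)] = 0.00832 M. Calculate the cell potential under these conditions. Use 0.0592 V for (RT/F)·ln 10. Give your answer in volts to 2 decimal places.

+0.62 V

Since E°(Pd²⁺/Pd) > E°(Sn⁴⁺/Sn²⁺), Pd²⁺/Pd serves as the cathode.
E°cell = E°cat − E°an = +0.911 − (+0.146) = +0.765 V; n = 2.
For the overall reaction Pd^2+(aq) + Sn^2+(aq) → Pd(s) + Sn^4+(aq), Q = [Sn^4+(aq)] / ([Pd^2+(aq)]·[Sn^2+(aq)]) = 5.77×10^4, giving log Q = 4.761.
Applying E = E° − (RT ln10/nF)·log Q gives +0.765 − (0.0592/2)(4.761) = +0.62 V.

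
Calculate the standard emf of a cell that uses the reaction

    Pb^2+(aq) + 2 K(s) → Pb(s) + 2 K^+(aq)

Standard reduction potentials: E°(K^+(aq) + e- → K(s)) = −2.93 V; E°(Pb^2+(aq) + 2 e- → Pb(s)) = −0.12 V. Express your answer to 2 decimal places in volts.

Pb^2+(aq) gains electrons, so the Pb²⁺/Pb couple is the cathode; the K⁺/K couple is the anode.
E°cell = E°(cathode) − E°(anode) = −0.12 − (−2.93) = +2.81 V.
The positive value indicates the reaction is spontaneous as written.

+2.81 V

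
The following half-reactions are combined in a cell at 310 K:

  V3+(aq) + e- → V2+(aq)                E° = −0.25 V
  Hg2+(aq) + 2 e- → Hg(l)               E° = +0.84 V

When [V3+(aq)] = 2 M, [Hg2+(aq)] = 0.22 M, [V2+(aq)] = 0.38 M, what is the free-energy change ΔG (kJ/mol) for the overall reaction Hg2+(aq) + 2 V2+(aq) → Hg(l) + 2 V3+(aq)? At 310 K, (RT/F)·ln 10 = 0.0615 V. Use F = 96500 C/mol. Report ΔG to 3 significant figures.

−198 kJ/mol

With Hg²⁺/Hg reduced at the cathode, E°cell = +0.84 − (−0.25) = +1.09 V and n = 2.
Here Q = [V3+(aq)]^2 / ([Hg2+(aq)]·[V2+(aq)]^2) = 126 (log Q = 2.100), giving E = +1.09 − (0.0615/2)·(2.100) = +1.0254 V.
Finally ΔG = −nFE = −(2)(96500 C/mol)(+1.0254 V) = −198 kJ/mol.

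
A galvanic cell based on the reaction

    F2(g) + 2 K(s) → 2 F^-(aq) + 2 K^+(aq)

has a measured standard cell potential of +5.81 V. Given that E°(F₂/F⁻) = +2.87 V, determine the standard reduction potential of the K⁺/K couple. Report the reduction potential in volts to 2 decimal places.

−2.94 V

In the reaction as written the F₂/F⁻ couple is reduced (cathode) and K⁺/K is oxidized (anode), so E°cell = E°(F₂/F⁻) − E°(K⁺/K).
E°(K⁺/K) = E°(cathode) − E°cell = +2.87 − (+5.81) = −2.94 V.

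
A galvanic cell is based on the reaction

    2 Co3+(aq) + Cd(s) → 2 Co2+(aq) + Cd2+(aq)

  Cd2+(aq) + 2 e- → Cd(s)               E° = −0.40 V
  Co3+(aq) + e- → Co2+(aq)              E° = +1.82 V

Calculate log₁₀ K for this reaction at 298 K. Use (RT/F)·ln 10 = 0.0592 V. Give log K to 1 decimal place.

log K = 75.0

The Co³⁺/Co²⁺ couple is reduced (cathode); E°cell = +1.82 − (−0.40) = +2.22 V with n = 2.
At equilibrium E = 0, so log K = nE°cell / 0.0592 = (2)(+2.22) / 0.0592 = 75.0.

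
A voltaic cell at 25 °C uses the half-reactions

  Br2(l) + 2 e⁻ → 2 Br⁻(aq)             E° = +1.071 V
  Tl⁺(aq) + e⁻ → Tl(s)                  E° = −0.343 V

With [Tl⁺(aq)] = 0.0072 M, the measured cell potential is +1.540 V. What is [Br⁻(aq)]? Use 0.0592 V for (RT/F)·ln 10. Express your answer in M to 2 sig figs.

1.0 M

The Br₂/Br⁻ couple has the larger reduction potential, so it is the cathode: E°cell = +1.071 − (−0.343) = +1.414 V and n = 2.
Rearranging E = E° − (0.0592/n)·log Q gives log Q = 2(+1.414 − (+1.540))/0.0592 = −4.257.
For Br2(l) + 2 Tl(s) → 2 Br⁻(aq) + 2 Tl⁺(aq), the reaction quotient is Q = [Br⁻(aq)]^2·[Tl⁺(aq)]^2.
Substituting the known concentrations and solving, log [Br⁻(aq)] = 0.014 and [Br⁻(aq)] = 1.0 M.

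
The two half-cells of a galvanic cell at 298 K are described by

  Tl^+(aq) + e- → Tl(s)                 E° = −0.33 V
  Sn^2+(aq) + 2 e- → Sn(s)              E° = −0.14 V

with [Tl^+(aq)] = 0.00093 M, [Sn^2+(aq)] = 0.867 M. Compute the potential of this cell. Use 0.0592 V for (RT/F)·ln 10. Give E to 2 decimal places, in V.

+0.37 V

Since E°(Sn²⁺/Sn) > E°(Tl⁺/Tl), Sn²⁺/Sn serves as the cathode.
The standard potential is −0.14 − (−0.33) = +0.19 V and the balanced reaction transfers n = 2 electrons.
For the overall reaction Sn^2+(aq) + 2 Tl(s) → Sn(s) + 2 Tl^+(aq), Q = [Tl^+(aq)]^2 / [Sn^2+(aq)] = 9.98×10^−7, giving log Q = −6.001.
Applying E = E° − (RT ln10/nF)·log Q gives +0.19 − (0.0592/2)(−6.001) = +0.37 V.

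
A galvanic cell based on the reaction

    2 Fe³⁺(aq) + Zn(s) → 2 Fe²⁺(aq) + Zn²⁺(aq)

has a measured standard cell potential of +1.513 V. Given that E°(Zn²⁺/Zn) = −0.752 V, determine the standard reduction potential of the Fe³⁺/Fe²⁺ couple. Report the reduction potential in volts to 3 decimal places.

In the reaction as written the Fe³⁺/Fe²⁺ couple is reduced (cathode) and Zn²⁺/Zn is oxidized (anode), so E°cell = E°(Fe³⁺/Fe²⁺) − E°(Zn²⁺/Zn).
E°(Fe³⁺/Fe²⁺) = E°cell + E°(anode) = +1.513 + (−0.752) = +0.761 V.

+0.761 V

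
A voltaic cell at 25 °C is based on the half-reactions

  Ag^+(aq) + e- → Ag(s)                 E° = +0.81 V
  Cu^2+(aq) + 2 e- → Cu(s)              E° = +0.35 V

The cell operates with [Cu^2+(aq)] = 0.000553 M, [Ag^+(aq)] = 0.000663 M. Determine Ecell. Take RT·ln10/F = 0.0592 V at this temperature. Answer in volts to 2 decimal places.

The Ag⁺/Ag couple has the more positive E°, so it is the cathode; Cu²⁺/Cu is the anode.
E°cell = +0.81 − (+0.35) = +0.46 V, with n = 2 electrons transferred.
Balancing gives 2 Ag^+(aq) + Cu(s) → 2 Ag(s) + Cu^2+(aq); hence Q = [Cu^2+(aq)] / [Ag^+(aq)]^2 = 1.26×10^3 (log Q = 3.100).
E = E° − (0.0592/n)·log Q = +0.46 − (0.0592/2)(3.100) = +0.37 V.

+0.37 V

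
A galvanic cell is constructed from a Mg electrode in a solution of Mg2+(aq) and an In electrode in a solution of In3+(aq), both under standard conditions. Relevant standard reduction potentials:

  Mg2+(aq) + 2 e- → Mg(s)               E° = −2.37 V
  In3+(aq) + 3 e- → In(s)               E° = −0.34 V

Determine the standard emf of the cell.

Of the two couples in this cell, the one with the more positive reduction potential is reduced at the cathode: here that is In³⁺/In (−0.34 V); Mg²⁺/Mg (−2.37 V) is the anode.
E°cell = E°(cathode) − E°(anode) = −0.34 − (−2.37) = +2.03 V.

+2.03 V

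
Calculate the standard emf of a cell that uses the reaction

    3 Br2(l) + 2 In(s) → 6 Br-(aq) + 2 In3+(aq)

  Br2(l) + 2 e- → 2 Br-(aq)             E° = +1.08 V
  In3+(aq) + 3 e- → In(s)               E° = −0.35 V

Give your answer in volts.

+1.43 V

Br2(l) gains electrons, so the Br₂/Br⁻ couple is the cathode; the In³⁺/In couple is the anode.
E°cell = E°(cathode) − E°(anode) = +1.08 − (−0.35) = +1.43 V.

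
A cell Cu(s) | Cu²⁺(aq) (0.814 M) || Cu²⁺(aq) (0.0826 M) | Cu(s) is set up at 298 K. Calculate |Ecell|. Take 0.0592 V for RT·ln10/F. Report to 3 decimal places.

0.029 V

For a concentration cell E°cell = 0, since both electrodes use the same couple.
The compartment with the higher Cu²⁺(aq) concentration (0.814 M) acts as the cathode; ions are reduced there and produced at the dilute (0.0826 M) anode.
With n = 2, Ecell = −(0.0592/2)·log([dilute]/[conc]) = −(0.0592/2)·log(0.0826/0.814) = +0.029 V.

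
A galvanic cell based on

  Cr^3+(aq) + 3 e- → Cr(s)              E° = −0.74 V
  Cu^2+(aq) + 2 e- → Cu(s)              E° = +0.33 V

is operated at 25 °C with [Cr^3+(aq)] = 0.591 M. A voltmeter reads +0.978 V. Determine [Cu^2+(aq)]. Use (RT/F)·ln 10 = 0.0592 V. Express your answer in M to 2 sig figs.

0.00055 M

With Cu²⁺/Cu at the cathode and Cr³⁺/Cr at the anode, E°cell = +0.33 − (−0.74) = +1.07 V (n = 6).
Since E = E° − (0.0592/n)·log Q, log Q = n(E° − E)/0.0592 = 9.324.
The balanced reaction is 3 Cu^2+(aq) + 2 Cr(s) → 3 Cu(s) + 2 Cr^3+(aq), so Q = [Cr^3+(aq)]^2 / [Cu^2+(aq)]^3.
Substituting the known concentrations and solving, log [Cu^2+(aq)] = −3.260 and [Cu^2+(aq)] = 0.00055 M.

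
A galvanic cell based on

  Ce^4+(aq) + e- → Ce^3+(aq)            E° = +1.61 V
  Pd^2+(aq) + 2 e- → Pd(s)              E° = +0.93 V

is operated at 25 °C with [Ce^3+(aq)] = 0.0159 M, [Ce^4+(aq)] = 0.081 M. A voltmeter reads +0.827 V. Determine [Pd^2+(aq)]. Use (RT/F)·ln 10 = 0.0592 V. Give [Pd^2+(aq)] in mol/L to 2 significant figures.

With Ce⁴⁺/Ce³⁺ at the cathode and Pd²⁺/Pd at the anode, E°cell = +1.61 − (+0.93) = +0.68 V (n = 2).
Since E = E° − (0.0592/n)·log Q, log Q = n(E° − E)/0.0592 = −4.966.
The balanced reaction is 2 Ce^4+(aq) + Pd(s) → 2 Ce^3+(aq) + Pd^2+(aq), so Q = ([Ce^3+(aq)]^2·[Pd^2+(aq)]) / [Ce^4+(aq)]^2.
Solving for the unknown gives log [Pd^2+(aq)] = −3.552, so [Pd^2+(aq)] ≈ 0.00028 M.

0.00028 M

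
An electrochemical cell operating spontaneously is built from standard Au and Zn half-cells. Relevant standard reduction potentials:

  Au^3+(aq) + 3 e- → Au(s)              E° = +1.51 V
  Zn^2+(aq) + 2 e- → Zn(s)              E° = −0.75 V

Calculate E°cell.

+2.26 V

Of the two couples in this cell, the one with the more positive reduction potential is reduced at the cathode: here that is Au³⁺/Au (+1.51 V); Zn²⁺/Zn (−0.75 V) is the anode.
E°cell = E°(cathode) − E°(anode) = +1.51 − (−0.75) = +2.26 V.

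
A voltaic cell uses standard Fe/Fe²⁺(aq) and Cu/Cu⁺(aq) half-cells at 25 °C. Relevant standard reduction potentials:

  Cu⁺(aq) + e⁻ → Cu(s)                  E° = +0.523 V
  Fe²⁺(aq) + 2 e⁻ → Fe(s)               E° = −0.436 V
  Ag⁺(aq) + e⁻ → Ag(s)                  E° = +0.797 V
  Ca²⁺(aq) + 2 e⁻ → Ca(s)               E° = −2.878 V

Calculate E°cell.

+0.959 V

The Cu⁺/Cu couple has the higher E°, so Cu ion is reduced (cathode) and Fe is oxidized (anode).
E°cell = E°(cathode) − E°(anode) = +0.523 − (−0.436) = +0.959 V.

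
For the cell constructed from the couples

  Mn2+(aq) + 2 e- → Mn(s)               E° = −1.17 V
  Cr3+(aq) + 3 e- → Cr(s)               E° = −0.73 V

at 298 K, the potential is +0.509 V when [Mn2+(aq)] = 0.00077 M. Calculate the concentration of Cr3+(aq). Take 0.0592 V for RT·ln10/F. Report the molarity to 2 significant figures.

0.067 M

With Cr³⁺/Cr at the cathode and Mn²⁺/Mn at the anode, E°cell = −0.73 − (−1.17) = +0.44 V (n = 6).
Rearranging E = E° − (0.0592/n)·log Q gives log Q = 6(+0.44 − (+0.509))/0.0592 = −6.993.
For 2 Cr3+(aq) + 3 Mn(s) → 2 Cr(s) + 3 Mn2+(aq), the reaction quotient is Q = [Mn2+(aq)]^3 / [Cr3+(aq)]^2.
Solving for the unknown gives log [Cr3+(aq)] = −1.174, so [Cr3+(aq)] ≈ 0.067 M.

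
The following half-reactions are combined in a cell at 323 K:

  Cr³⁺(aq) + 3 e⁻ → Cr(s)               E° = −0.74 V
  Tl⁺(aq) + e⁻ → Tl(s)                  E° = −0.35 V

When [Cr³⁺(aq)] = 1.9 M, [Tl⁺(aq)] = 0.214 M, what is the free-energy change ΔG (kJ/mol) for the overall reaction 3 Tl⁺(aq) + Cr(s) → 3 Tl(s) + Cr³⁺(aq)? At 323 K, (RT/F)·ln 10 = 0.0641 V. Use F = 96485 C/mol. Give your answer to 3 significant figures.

−98.7 kJ/mol

The standard cell potential is −0.35 − (−0.74) = +0.39 V, with n = 3 electrons in the balanced equation.
Q = [Cr³⁺(aq)] / [Tl⁺(aq)]^3 = 194, so log Q = 2.288 and E = +0.39 − (0.0641/3)(2.288) = +0.3411 V.
ΔG = −nFE = −(3)(96485)(+0.3411) J/mol = −98.7 kJ/mol.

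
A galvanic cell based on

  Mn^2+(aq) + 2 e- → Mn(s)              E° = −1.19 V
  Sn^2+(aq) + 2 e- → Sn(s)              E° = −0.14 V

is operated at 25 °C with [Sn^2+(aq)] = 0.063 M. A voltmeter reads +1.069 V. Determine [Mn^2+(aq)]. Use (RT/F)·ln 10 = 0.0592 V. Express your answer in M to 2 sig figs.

0.014 M

Sn²⁺/Sn is the cathode (higher E°); E°cell = −0.14 − (−1.19) = +1.05 V with n = 2.
Rearranging E = E° − (0.0592/n)·log Q gives log Q = 2(+1.05 − (+1.069))/0.0592 = −0.642.
For Sn^2+(aq) + Mn(s) → Sn(s) + Mn^2+(aq), the reaction quotient is Q = [Mn^2+(aq)] / [Sn^2+(aq)].
Solving for the unknown gives log [Mn^2+(aq)] = −1.843, so [Mn^2+(aq)] ≈ 0.014 M.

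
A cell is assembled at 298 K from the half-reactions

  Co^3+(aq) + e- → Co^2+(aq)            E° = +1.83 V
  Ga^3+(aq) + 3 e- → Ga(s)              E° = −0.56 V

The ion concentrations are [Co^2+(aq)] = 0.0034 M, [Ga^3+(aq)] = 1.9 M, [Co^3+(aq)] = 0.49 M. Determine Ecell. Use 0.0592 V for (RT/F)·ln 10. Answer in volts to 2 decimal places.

The Co³⁺/Co²⁺ couple has the more positive E°, so it is the cathode; Ga³⁺/Ga is the anode.
E°cell = +1.83 − (−0.56) = +2.39 V, with n = 3 electrons transferred.
For the overall reaction 3 Co^3+(aq) + Ga(s) → 3 Co^2+(aq) + Ga^3+(aq), Q = ([Co^2+(aq)]^3·[Ga^3+(aq)]) / [Co^3+(aq)]^3 = 6.35×10^−7, giving log Q = −6.197.
By the Nernst equation, E = +2.39 − (0.0592/3)·(−6.197) = +2.51 V.

+2.51 V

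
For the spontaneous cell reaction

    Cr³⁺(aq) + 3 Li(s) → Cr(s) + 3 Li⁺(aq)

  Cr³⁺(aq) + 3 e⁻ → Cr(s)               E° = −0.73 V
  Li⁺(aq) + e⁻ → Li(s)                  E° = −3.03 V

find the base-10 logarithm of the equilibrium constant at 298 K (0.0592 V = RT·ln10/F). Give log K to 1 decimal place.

log K = 116.6

The Cr³⁺/Cr couple is reduced (cathode); E°cell = −0.73 − (−3.03) = +2.30 V with n = 3.
At equilibrium E = 0, so log K = nE°cell / 0.0592 = (3)(+2.30) / 0.0592 = 116.6.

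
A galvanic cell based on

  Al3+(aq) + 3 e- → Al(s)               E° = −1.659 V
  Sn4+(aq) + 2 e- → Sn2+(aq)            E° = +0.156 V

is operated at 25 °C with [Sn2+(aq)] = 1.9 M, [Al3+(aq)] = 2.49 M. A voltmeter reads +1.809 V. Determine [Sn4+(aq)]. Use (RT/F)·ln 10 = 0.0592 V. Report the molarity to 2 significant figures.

2.2 M

The Sn⁴⁺/Sn²⁺ couple has the larger reduction potential, so it is the cathode: E°cell = +0.156 − (−1.659) = +1.815 V and n = 6.
Since E = E° − (0.0592/n)·log Q, log Q = n(E° − E)/0.0592 = 0.608.
Balancing electrons gives 3 Sn4+(aq) + 2 Al(s) → 3 Sn2+(aq) + 2 Al3+(aq); thus Q = ([Sn2+(aq)]^3·[Al3+(aq)]^2) / [Sn4+(aq)]^3.
Substituting the known concentrations and solving, log [Sn4+(aq)] = 0.340 and [Sn4+(aq)] = 2.2 M.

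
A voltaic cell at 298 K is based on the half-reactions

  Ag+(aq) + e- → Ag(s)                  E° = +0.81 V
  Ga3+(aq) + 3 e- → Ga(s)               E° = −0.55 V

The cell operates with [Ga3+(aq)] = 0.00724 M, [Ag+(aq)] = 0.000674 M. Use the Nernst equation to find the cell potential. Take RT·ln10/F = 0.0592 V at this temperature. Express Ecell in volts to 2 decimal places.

+1.21 V

Ag⁺/Ag is reduced (cathode, E° = +0.81 V) and Ga³⁺/Ga is oxidized (anode).
E°cell = E°cat − E°an = +0.81 − (−0.55) = +1.36 V; n = 3.
The balanced reaction is 3 Ag+(aq) + Ga(s) → 3 Ag(s) + Ga3+(aq), so Q = [Ga3+(aq)] / [Ag+(aq)]^3 = 2.36×10^7 and log Q = 7.374.
Applying E = E° − (RT ln10/nF)·log Q gives +1.36 − (0.0592/3)(7.374) = +1.21 V.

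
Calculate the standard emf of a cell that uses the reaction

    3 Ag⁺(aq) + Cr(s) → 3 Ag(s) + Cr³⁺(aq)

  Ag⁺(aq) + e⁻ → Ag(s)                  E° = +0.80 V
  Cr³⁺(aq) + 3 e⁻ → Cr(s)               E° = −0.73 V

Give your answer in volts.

In the reaction as written, Ag⁺(aq) is reduced (cathode) and Cr³⁺(aq) is produced by oxidation at the anode.
E°cell = E°(cathode) − E°(anode) = +0.80 − (−0.73) = +1.53 V.
The positive value indicates the reaction is spontaneous as written.

+1.53 V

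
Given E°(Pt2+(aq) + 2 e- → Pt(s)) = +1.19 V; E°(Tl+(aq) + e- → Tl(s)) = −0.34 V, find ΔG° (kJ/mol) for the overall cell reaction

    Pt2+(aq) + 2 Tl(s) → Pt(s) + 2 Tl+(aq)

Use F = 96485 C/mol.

In the reaction as written Pt2+(aq) is reduced, so the Pt²⁺/Pt couple is the cathode and Tl⁺/Tl is the anode.
E°cell = +1.19 − (−0.34) = +1.53 V; balancing electrons gives n = 2.
ΔG° = −nFE°cell = −(2)(96485)(+1.53) J/mol = −295 kJ/mol.

−295 kJ/mol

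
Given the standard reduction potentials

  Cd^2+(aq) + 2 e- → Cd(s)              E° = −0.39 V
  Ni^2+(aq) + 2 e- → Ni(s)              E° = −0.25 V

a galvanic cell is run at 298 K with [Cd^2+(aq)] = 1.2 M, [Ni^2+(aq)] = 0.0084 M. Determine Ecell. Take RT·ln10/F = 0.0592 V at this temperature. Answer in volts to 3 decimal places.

+0.076 V

Since E°(Ni²⁺/Ni) > E°(Cd²⁺/Cd), Ni²⁺/Ni serves as the cathode.
E°cell = E°cat − E°an = −0.25 − (−0.39) = +0.14 V; n = 2.
The balanced reaction is Ni^2+(aq) + Cd(s) → Ni(s) + Cd^2+(aq), so Q = [Cd^2+(aq)] / [Ni^2+(aq)] = 143 and log Q = 2.155.
Applying E = E° − (RT ln10/nF)·log Q gives +0.14 − (0.0592/2)(2.155) = +0.076 V.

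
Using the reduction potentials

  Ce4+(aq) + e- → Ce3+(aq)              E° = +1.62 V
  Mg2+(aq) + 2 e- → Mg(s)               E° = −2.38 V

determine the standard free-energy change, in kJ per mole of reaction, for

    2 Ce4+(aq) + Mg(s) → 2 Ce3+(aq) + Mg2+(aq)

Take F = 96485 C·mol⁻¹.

In the reaction as written Ce4+(aq) is reduced, so the Ce⁴⁺/Ce³⁺ couple is the cathode and Mg²⁺/Mg is the anode.
E°cell = +1.62 − (−2.38) = +4.00 V; balancing electrons gives n = 2.
ΔG° = −nFE°cell = −(2)(96485)(+4.00) J/mol = −772 kJ/mol.

−772 kJ/mol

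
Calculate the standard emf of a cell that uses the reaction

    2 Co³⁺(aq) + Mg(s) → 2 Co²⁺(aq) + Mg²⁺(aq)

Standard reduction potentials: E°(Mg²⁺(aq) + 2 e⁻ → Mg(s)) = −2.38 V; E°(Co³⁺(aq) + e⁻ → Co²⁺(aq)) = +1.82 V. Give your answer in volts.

+4.20 V

Co³⁺(aq) gains electrons, so the Co³⁺/Co²⁺ couple is the cathode; the Mg²⁺/Mg couple is the anode.
E°cell = E°(cathode) − E°(anode) = +1.82 − (−2.38) = +4.20 V.
The positive value indicates the reaction is spontaneous as written.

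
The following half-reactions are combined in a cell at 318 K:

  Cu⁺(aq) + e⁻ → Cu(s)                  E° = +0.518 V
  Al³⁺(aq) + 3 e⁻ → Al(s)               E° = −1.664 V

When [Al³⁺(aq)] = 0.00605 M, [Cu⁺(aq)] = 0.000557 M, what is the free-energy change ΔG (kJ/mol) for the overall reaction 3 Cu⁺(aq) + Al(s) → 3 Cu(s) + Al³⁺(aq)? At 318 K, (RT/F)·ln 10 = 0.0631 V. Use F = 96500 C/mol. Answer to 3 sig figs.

With Cu⁺/Cu reduced at the cathode, E°cell = +0.518 − (−1.664) = +2.182 V and n = 3.
Q = [Al³⁺(aq)] / [Cu⁺(aq)]^3 = 3.5×10^7, so log Q = 7.544 and E = +2.182 − (0.0631/3)(7.544) = +2.0233 V.
ΔG = −nFE = −(3)(96500)(+2.0233) J/mol = −586 kJ/mol.

−586 kJ/mol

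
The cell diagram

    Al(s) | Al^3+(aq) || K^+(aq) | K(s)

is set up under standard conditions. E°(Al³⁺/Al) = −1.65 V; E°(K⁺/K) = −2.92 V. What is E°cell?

−1.27 V

By convention the left-hand electrode in cell notation is the anode (oxidation) and the right-hand electrode is the cathode (reduction).
E°cell = E°(right) − E°(left) = −2.92 − (−1.65) = −1.27 V.
The negative sign shows that, as written, the cell would require an external voltage to drive the reaction.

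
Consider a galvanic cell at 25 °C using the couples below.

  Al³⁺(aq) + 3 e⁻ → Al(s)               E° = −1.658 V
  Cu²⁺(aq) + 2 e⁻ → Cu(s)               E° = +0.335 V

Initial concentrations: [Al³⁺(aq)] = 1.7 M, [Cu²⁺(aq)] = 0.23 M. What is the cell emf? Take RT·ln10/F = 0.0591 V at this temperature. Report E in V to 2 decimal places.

Since E°(Cu²⁺/Cu) > E°(Al³⁺/Al), Cu²⁺/Cu serves as the cathode.
E°cell = +0.335 − (−1.658) = +1.993 V, with n = 6 electrons transferred.
Balancing gives 3 Cu²⁺(aq) + 2 Al(s) → 3 Cu(s) + 2 Al³⁺(aq); hence Q = [Al³⁺(aq)]^2 / [Cu²⁺(aq)]^3 = 238 (log Q = 2.376).
By the Nernst equation, E = +1.993 − (0.0591/6)·(2.376) = +1.97 V.

+1.97 V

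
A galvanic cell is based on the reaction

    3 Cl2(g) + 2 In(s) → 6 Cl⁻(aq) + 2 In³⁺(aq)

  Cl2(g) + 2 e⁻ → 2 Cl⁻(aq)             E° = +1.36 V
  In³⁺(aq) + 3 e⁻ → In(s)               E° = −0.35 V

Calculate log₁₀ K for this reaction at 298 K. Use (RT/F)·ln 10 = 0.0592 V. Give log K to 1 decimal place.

The Cl₂/Cl⁻ couple is reduced (cathode); E°cell = +1.36 − (−0.35) = +1.71 V with n = 6.
At equilibrium E = 0, so log K = nE°cell / 0.0592 = (6)(+1.71) / 0.0592 = 173.3.

log K = 173.3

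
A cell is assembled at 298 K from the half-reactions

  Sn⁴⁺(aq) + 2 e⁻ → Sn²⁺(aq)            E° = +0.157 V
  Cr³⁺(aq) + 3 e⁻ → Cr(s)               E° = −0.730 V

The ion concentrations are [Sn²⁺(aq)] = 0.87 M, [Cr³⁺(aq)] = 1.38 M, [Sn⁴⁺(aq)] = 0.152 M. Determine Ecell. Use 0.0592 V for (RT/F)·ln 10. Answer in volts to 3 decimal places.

+0.862 V

Sn⁴⁺/Sn²⁺ is reduced (cathode, E° = +0.157 V) and Cr³⁺/Cr is oxidized (anode).
E°cell = E°cat − E°an = +0.157 − (−0.730) = +0.887 V; n = 6.
The balanced reaction is 3 Sn⁴⁺(aq) + 2 Cr(s) → 3 Sn²⁺(aq) + 2 Cr³⁺(aq), so Q = ([Sn²⁺(aq)]^3·[Cr³⁺(aq)]^2) / [Sn⁴⁺(aq)]^3 = 357 and log Q = 2.553.
Applying E = E° − (RT ln10/nF)·log Q gives +0.887 − (0.0592/6)(2.553) = +0.862 V.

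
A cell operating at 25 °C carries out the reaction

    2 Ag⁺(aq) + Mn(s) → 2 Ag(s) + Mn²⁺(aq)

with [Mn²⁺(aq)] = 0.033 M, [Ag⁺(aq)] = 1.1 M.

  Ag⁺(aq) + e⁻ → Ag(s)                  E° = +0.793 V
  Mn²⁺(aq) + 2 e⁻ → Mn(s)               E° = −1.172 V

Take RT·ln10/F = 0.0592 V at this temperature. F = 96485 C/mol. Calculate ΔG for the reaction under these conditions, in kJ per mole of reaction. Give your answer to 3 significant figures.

−388 kJ/mol

E°cell = +0.793 − (−1.172) = +1.965 V; the balanced reaction transfers n = 2 electrons.
Here Q = [Mn²⁺(aq)] / [Ag⁺(aq)]^2 = 0.0273 (log Q = −1.564), giving E = +1.965 − (0.0592/2)·(−1.564) = +2.0113 V.
ΔG = −nFE = −(2)(96485)(+2.0113) J/mol = −388 kJ/mol.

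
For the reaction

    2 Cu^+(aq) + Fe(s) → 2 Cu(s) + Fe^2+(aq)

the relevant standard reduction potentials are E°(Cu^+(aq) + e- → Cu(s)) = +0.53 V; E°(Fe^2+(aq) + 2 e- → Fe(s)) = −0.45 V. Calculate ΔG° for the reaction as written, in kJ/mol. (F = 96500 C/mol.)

−189 kJ/mol

In the reaction as written Cu^+(aq) is reduced, so the Cu⁺/Cu couple is the cathode and Fe²⁺/Fe is the anode.
E°cell = +0.53 − (−0.45) = +0.98 V; balancing electrons gives n = 2.
ΔG° = −nFE°cell = −(2)(96500)(+0.98) J/mol = −189 kJ/mol.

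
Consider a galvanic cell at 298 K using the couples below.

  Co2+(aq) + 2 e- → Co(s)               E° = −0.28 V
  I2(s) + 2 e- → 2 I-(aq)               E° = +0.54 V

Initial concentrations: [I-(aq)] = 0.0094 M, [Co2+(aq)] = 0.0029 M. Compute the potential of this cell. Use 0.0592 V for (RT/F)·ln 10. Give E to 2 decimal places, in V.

+1.02 V

Since E°(I₂/I⁻) > E°(Co²⁺/Co), I₂/I⁻ serves as the cathode.
E°cell = +0.54 − (−0.28) = +0.82 V, with n = 2 electrons transferred.
Balancing gives I2(s) + Co(s) → 2 I-(aq) + Co2+(aq); hence Q = [I-(aq)]^2·[Co2+(aq)] = 2.56×10^−7 (log Q = −6.591).
Applying E = E° − (RT ln10/nF)·log Q gives +0.82 − (0.0592/2)(−6.591) = +1.02 V.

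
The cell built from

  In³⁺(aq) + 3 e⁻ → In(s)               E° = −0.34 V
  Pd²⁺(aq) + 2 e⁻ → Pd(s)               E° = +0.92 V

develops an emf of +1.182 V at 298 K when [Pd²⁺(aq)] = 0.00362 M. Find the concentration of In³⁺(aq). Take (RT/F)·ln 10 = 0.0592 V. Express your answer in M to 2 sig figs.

The Pd²⁺/Pd couple has the larger reduction potential, so it is the cathode: E°cell = +0.92 − (−0.34) = +1.26 V and n = 6.
Since E = E° − (0.0592/n)·log Q, log Q = n(E° − E)/0.0592 = 7.905.
Balancing electrons gives 3 Pd²⁺(aq) + 2 In(s) → 3 Pd(s) + 2 In³⁺(aq); thus Q = [In³⁺(aq)]^2 / [Pd²⁺(aq)]^3.
Solving for the unknown gives log [In³⁺(aq)] = 0.291, so [In³⁺(aq)] ≈ 2.0 M.

2.0 M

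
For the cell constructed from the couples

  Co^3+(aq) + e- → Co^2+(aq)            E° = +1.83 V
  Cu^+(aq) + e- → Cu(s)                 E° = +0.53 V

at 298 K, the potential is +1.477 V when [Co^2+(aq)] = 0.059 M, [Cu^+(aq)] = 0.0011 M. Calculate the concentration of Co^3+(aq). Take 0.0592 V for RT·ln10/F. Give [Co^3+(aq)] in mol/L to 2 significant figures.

Co³⁺/Co²⁺ is the cathode (higher E°); E°cell = +1.83 − (+0.53) = +1.30 V with n = 1.
Rearranging E = E° − (0.0592/n)·log Q gives log Q = 1(+1.30 − (+1.477))/0.0592 = −2.990.
The balanced reaction is Co^3+(aq) + Cu(s) → Co^2+(aq) + Cu^+(aq), so Q = ([Co^2+(aq)]·[Cu^+(aq)]) / [Co^3+(aq)].
Isolating [Co^3+(aq)] in Q = 10^{−2.990} yields log [Co^3+(aq)] = −1.198, i.e. 0.063 M.

0.063 M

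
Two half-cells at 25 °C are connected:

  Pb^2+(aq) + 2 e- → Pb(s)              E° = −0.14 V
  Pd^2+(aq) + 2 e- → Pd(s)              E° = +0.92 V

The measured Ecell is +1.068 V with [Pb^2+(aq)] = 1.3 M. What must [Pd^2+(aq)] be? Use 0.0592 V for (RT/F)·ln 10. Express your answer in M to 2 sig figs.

2.4 M

Pd²⁺/Pd is the cathode (higher E°); E°cell = +0.92 − (−0.14) = +1.06 V with n = 2.
Rearranging E = E° − (0.0592/n)·log Q gives log Q = 2(+1.06 − (+1.068))/0.0592 = −0.270.
Balancing electrons gives Pd^2+(aq) + Pb(s) → Pd(s) + Pb^2+(aq); thus Q = [Pb^2+(aq)] / [Pd^2+(aq)].
Substituting the known concentrations and solving, log [Pd^2+(aq)] = 0.384 and [Pd^2+(aq)] = 2.4 M.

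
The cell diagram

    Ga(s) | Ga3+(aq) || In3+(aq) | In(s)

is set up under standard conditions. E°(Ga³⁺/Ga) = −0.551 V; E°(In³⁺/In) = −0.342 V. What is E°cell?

+0.209 V

By convention the left-hand electrode in cell notation is the anode (oxidation) and the right-hand electrode is the cathode (reduction).
E°cell = E°(right) − E°(left) = −0.342 − (−0.551) = +0.209 V.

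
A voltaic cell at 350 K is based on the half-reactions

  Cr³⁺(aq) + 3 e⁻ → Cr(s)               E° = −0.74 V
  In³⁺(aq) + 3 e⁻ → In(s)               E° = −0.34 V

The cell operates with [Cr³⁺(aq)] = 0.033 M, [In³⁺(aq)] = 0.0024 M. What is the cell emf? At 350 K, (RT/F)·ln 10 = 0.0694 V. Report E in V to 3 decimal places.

+0.374 V

In³⁺/In is reduced (cathode, E° = −0.34 V) and Cr³⁺/Cr is oxidized (anode).
E°cell = E°cat − E°an = −0.34 − (−0.74) = +0.40 V; n = 3.
The balanced reaction is In³⁺(aq) + Cr(s) → In(s) + Cr³⁺(aq), so Q = [Cr³⁺(aq)] / [In³⁺(aq)] = 13.8 and log Q = 1.138.
Applying E = E° − (RT ln10/nF)·log Q gives +0.40 − (0.0694/3)(1.138) = +0.374 V.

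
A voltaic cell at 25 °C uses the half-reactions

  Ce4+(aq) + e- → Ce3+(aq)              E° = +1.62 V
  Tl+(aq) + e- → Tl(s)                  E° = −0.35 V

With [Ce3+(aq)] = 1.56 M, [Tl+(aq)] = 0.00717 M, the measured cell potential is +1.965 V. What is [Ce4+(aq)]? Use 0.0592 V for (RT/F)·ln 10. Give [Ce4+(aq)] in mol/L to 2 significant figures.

0.0092 M

Ce⁴⁺/Ce³⁺ is the cathode (higher E°); E°cell = +1.62 − (−0.35) = +1.97 V with n = 1.
Since E = E° − (0.0592/n)·log Q, log Q = n(E° − E)/0.0592 = 0.084.
Balancing electrons gives Ce4+(aq) + Tl(s) → Ce3+(aq) + Tl+(aq); thus Q = ([Ce3+(aq)]·[Tl+(aq)]) / [Ce4+(aq)].
Solving for the unknown gives log [Ce4+(aq)] = −2.035, so [Ce4+(aq)] ≈ 0.0092 M.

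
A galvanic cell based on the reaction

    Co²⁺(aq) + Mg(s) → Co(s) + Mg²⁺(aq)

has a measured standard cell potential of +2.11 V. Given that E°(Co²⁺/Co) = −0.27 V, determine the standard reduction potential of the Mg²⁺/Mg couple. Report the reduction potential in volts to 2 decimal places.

−2.38 V

In the reaction as written the Co²⁺/Co couple is reduced (cathode) and Mg²⁺/Mg is oxidized (anode), so E°cell = E°(Co²⁺/Co) − E°(Mg²⁺/Mg).
E°(Mg²⁺/Mg) = E°(cathode) − E°cell = −0.27 − (+2.11) = −2.38 V.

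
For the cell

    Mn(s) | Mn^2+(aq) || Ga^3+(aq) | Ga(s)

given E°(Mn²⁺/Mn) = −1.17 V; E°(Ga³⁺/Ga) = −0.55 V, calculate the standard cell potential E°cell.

By convention the left-hand electrode in cell notation is the anode (oxidation) and the right-hand electrode is the cathode (reduction).
E°cell = E°(right) − E°(left) = −0.55 − (−1.17) = +0.62 V.

+0.62 V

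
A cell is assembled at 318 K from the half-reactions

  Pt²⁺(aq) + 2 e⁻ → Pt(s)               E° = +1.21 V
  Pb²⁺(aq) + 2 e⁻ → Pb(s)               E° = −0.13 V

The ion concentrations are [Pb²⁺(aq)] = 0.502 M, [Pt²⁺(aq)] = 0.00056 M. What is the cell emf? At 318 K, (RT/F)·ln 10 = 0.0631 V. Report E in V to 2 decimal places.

Since E°(Pt²⁺/Pt) > E°(Pb²⁺/Pb), Pt²⁺/Pt serves as the cathode.
E°cell = E°cat − E°an = +1.21 − (−0.13) = +1.34 V; n = 2.
The balanced reaction is Pt²⁺(aq) + Pb(s) → Pt(s) + Pb²⁺(aq), so Q = [Pb²⁺(aq)] / [Pt²⁺(aq)] = 896 and log Q = 2.953.
Applying E = E° − (RT ln10/nF)·log Q gives +1.34 − (0.0631/2)(2.953) = +1.25 V.

+1.25 V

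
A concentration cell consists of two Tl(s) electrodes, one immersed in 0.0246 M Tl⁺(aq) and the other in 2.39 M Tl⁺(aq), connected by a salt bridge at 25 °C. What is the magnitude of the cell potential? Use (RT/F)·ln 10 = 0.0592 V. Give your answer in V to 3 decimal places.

For a concentration cell E°cell = 0, since both electrodes use the same couple.
The compartment with the higher Tl⁺(aq) concentration (2.39 M) acts as the cathode; ions are reduced there and produced at the dilute (0.0246 M) anode.
With n = 1, Ecell = −(0.0592/1)·log([dilute]/[conc]) = −(0.0592/1)·log(0.0246/2.39) = +0.118 V.

0.118 V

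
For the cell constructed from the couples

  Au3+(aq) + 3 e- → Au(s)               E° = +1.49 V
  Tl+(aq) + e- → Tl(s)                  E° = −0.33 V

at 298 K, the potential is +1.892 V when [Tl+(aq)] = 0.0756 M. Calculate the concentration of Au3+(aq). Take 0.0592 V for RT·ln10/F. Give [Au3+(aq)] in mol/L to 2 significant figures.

1.9 M

Au³⁺/Au is the cathode (higher E°); E°cell = +1.49 − (−0.33) = +1.82 V with n = 3.
Rearranging E = E° − (0.0592/n)·log Q gives log Q = 3(+1.82 − (+1.892))/0.0592 = −3.649.
Balancing electrons gives Au3+(aq) + 3 Tl(s) → Au(s) + 3 Tl+(aq); thus Q = [Tl+(aq)]^3 / [Au3+(aq)].
Solving for the unknown gives log [Au3+(aq)] = 0.285, so [Au3+(aq)] ≈ 1.9 M.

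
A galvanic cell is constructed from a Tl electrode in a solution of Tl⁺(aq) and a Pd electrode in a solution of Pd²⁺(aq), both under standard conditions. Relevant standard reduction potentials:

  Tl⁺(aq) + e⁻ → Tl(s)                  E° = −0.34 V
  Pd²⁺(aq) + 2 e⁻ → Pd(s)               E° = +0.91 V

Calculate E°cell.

The Pd²⁺/Pd couple has the higher E°, so Pd ion is reduced (cathode) and Tl is oxidized (anode).
E°cell = E°(cathode) − E°(anode) = +0.91 − (−0.34) = +1.25 V.

+1.25 V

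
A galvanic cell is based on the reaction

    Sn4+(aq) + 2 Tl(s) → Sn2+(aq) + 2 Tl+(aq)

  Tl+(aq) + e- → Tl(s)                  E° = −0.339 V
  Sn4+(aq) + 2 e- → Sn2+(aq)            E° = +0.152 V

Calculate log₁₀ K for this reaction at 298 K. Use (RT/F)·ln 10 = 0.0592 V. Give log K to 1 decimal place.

log K = 16.6

The Sn⁴⁺/Sn²⁺ couple is reduced (cathode); E°cell = +0.152 − (−0.339) = +0.491 V with n = 2.
At equilibrium E = 0, so log K = nE°cell / 0.0592 = (2)(+0.491) / 0.0592 = 16.6.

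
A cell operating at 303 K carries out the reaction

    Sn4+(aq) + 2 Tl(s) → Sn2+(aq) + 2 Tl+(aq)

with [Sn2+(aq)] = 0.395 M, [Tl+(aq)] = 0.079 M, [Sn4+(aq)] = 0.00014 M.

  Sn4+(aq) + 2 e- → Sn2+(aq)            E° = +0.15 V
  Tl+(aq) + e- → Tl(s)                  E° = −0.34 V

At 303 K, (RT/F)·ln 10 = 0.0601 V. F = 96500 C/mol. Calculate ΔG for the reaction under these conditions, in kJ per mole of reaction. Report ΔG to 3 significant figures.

E°cell = +0.15 − (−0.34) = +0.49 V; the balanced reaction transfers n = 2 electrons.
Here Q = ([Sn2+(aq)]·[Tl+(aq)]^2) / [Sn4+(aq)] = 17.6 (log Q = 1.246), giving E = +0.49 − (0.0601/2)·(1.246) = +0.4526 V.
Then ΔG = −nFE = −2 × 96500 × +0.4526 J/mol = −87.4 kJ/mol.

−87.4 kJ/mol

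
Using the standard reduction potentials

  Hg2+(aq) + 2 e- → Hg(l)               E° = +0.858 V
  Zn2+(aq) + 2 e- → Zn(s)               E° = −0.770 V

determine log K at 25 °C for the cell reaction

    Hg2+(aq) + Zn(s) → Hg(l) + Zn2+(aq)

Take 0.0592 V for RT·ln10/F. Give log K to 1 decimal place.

The Hg²⁺/Hg couple is reduced (cathode); E°cell = +0.858 − (−0.770) = +1.628 V with n = 2.
At equilibrium E = 0, so log K = nE°cell / 0.0592 = (2)(+1.628) / 0.0592 = 55.0.

log K = 55.0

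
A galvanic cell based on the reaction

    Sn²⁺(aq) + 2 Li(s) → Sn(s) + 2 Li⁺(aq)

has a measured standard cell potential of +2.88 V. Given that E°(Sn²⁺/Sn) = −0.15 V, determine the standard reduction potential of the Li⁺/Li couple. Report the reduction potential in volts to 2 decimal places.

−3.03 V

In the reaction as written the Sn²⁺/Sn couple is reduced (cathode) and Li⁺/Li is oxidized (anode), so E°cell = E°(Sn²⁺/Sn) − E°(Li⁺/Li).
E°(Li⁺/Li) = E°(cathode) − E°cell = −0.15 − (+2.88) = −3.03 V.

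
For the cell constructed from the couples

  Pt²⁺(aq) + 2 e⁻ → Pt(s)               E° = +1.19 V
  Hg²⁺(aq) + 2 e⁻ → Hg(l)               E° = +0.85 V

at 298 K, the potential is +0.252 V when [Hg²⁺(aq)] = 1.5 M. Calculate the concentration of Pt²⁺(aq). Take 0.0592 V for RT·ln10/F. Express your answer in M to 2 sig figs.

0.0016 M

With Pt²⁺/Pt at the cathode and Hg²⁺/Hg at the anode, E°cell = +1.19 − (+0.85) = +0.34 V (n = 2).
Rearranging E = E° − (0.0592/n)·log Q gives log Q = 2(+0.34 − (+0.252))/0.0592 = 2.973.
Balancing electrons gives Pt²⁺(aq) + Hg(l) → Pt(s) + Hg²⁺(aq); thus Q = [Hg²⁺(aq)] / [Pt²⁺(aq)].
Isolating [Pt²⁺(aq)] in Q = 10^{2.973} yields log [Pt²⁺(aq)] = −2.797, i.e. 0.0016 M.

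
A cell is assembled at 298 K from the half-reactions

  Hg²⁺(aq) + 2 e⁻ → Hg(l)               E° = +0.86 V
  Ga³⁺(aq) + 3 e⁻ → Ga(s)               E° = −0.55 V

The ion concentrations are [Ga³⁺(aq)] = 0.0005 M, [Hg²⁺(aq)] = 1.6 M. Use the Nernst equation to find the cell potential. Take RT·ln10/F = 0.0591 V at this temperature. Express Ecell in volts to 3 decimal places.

Since E°(Hg²⁺/Hg) > E°(Ga³⁺/Ga), Hg²⁺/Hg serves as the cathode.
E°cell = E°cat − E°an = +0.86 − (−0.55) = +1.41 V; n = 6.
For the overall reaction 3 Hg²⁺(aq) + 2 Ga(s) → 3 Hg(l) + 2 Ga³⁺(aq), Q = [Ga³⁺(aq)]^2 / [Hg²⁺(aq)]^3 = 6.1×10^−8, giving log Q = −7.214.
By the Nernst equation, E = +1.41 − (0.0591/6)·(−7.214) = +1.481 V.

+1.481 V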